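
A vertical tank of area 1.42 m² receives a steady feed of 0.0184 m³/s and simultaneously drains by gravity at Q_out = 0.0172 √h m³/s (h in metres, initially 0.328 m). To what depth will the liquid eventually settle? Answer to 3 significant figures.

1.14 m

Volume balance on the tank: A dh/dt = Q_in − 0.0172 √h. At steady state dh/dt = 0:
Q_in = 0.0172 √h_ss ⇒ √h_ss = 0.0184/0.0172 = 1.0698.
h_ss = 1.0698² = 1.1444 m. (Since h₀ = 0.328 m < h_ss, the level will rise toward this value.)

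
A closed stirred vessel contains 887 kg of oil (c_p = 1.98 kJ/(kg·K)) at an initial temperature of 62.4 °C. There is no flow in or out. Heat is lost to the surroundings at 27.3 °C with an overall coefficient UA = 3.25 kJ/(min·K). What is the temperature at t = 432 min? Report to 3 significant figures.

43.1 °C

Lumped-capacitance energy balance: M c_p dT/dt = UA(T_amb − T).
dT/dt = (T_ss − T)/τ with T_ss = T_amb = 27.300 °C, τ = M c_p/UA = 887·1.98/3.25 = 540.39 min.
Integrating: T(t) = T_ss + (T₀ − T_ss) e^(−t/τ).
T(432) = 27.300 + (35.100)·0.44959 = 43.081 °C.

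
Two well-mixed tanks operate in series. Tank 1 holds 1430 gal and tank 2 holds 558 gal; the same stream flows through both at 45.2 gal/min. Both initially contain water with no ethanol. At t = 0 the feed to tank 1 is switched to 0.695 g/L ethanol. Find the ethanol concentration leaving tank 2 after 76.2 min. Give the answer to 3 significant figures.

Each tank obeys Vᵢ dCᵢ/dt = Q(Cᵢ₋₁ − Cᵢ), so τᵢ = Vᵢ/Q.
τ₁ = 1430/45.2 = 31.637 min; τ₂ = 558/45.2 = 12.345 min.
Tank 1: C₁ = C_in(1 − e^(−t/τ₁)). Tank 2 (τ₁ ≠ τ₂): C₂ = C_in[1 − (τ₁ e^(−t/τ₁) − τ₂ e^(−t/τ₂))/(τ₁ − τ₂)].
At t = 76.2: e^(−t/τ₁) = 0.089945, e^(−t/τ₂) = 0.0020861.
C₂ = 0.695·[1 − (31.637·0.089945 − 12.345·0.0020861)/(19.292)] = 0.695·0.85383 = 0.59341 g/L.

0.593 g/L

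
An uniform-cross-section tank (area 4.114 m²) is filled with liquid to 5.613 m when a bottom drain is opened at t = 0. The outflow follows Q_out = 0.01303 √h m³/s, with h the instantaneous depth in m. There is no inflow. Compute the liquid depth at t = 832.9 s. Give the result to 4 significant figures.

Mass balance (ρ constant): A dh/dt = −0.01303 √h.
This is separable: 2 d(√h)/dt = −0.01303/A, so √h = √h₀ − (0.01303/(2A)) t.
√h = √5.613 − 0.01303·832.9/(2·4.114) = 2.36918 − 1.31899 = 1.05018.
h = 1.05018² = 1.10288 m.

1.103 m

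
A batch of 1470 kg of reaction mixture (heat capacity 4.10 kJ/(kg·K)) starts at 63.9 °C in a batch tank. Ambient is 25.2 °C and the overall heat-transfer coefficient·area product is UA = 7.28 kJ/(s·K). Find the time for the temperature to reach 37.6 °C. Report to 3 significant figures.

M c_p dT/dt = −UA(T − T_amb).
τ = M c_p/UA = 827.88 s; T_ss = T_amb = 25.200 °C.
T(t) = T_ss + (T₀ − T_ss)e^(−t/τ); set T = 37.6:
t = −τ ln[(T − T_ss)/(T₀ − T_ss)] = −827.88 · ln(0.32041) = 942.25 s.

942 s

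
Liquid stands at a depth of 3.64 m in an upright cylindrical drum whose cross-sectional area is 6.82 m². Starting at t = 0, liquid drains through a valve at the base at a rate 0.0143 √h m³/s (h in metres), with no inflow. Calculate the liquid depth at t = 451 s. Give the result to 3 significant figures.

Volume balance on the tank: A dh/dt = −0.0143 √h.
This is separable: 2 d(√h)/dt = −0.0143/A, so √h = √h₀ − (0.0143/(2A)) t.
√h = √3.64 − 0.0143·451/(2·6.82) = 1.9079 − 0.47282 = 1.4351.
h = 1.4351² = 2.0594 m.

2.06 m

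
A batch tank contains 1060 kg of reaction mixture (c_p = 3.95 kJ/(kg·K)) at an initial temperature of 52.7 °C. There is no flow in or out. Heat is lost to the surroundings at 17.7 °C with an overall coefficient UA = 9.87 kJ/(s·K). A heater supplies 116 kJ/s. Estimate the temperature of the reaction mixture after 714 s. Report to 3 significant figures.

M c_p dT/dt = −UA(T − T_amb) + Q̇.
dT/dt = (T_ss − T)/τ with T_ss = T_amb + Q̇/UA = 17.7 + 116/9.87 = 29.453 °C, τ = M c_p/UA = 1060·3.95/9.87 = 424.21 s.
T approaches T_ss exponentially: T(t) = T_ss + (T₀ − T_ss) e^(−t/τ).
T(714) = 29.453 + (23.247)·0.18580 = 33.772 °C.

33.8 °C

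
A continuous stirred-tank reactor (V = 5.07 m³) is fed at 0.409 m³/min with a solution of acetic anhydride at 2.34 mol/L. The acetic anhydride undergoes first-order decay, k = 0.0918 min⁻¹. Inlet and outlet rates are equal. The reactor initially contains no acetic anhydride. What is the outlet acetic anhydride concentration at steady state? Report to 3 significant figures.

Species balance: V dC/dt = Q C_in − Q C − k V C.
At steady state: 0 = Q C_in − (Q + kV) C_ss, so C_ss = Q C_in/(Q + kV).
C_ss = 0.409·2.34/(0.409 + 0.0918·5.07) = 0.95706/0.87443 = 1.0945 mol/L.

1.09 mol/L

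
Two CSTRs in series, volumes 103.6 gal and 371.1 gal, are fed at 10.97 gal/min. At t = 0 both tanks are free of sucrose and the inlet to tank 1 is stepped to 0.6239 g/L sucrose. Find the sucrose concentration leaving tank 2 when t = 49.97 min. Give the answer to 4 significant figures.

Species balance on tank i: dCᵢ/dt = (Cᵢ₋₁ − Cᵢ)/τᵢ with τᵢ = Vᵢ/Q.
τ₁ = 103.6/10.97 = 9.44394 min; τ₂ = 371.1/10.97 = 33.8286 min.
Tank 1: C₁ = C_in(1 − e^(−t/τ₁)). Tank 2 (τ₁ ≠ τ₂): C₂ = C_in[1 − (τ₁ e^(−t/τ₁) − τ₂ e^(−t/τ₂))/(τ₁ − τ₂)].
At t = 49.97: e^(−t/τ₁) = 0.00503559, e^(−t/τ₂) = 0.228287.
C₂ = 0.6239·[1 − (9.44394·0.00503559 − 33.8286·0.228287)/(-24.3847)] = 0.6239·0.685250 = 0.427527 g/L.

0.4275 g/L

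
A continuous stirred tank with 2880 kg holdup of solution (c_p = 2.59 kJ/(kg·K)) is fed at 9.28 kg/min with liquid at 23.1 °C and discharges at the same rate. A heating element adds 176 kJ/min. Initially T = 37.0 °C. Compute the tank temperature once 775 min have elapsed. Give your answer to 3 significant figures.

31.0 °C

Energy balance: M c_p dT/dt = ṁ c_p (T_in − T) + 176.
τ = M/ṁ = 310.34 min; T_ss = T_in + Q̇/(ṁ c_p) = 23.1 + 176/(9.28·2.59) = 30.423 °C.
T approaches T_ss exponentially: T(t) = T_ss + (T₀ − T_ss) e^(−t/τ).
T(775) = 30.423 + (6.5774)·e^(−775/310.34) = 30.423 + (6.5774)·0.082313 = 30.964 °C.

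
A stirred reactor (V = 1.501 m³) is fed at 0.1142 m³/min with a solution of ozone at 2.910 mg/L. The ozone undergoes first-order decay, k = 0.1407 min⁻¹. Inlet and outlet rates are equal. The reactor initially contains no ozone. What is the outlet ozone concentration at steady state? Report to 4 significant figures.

Accumulation = in − out − consumed: V dC/dt = Q C_in − Q C − k V C.
At steady state: 0 = Q C_in − (Q + kV) C_ss, so C_ss = Q C_in/(Q + kV).
C_ss = 0.1142·2.910/(0.1142 + 0.1407·1.501) = 0.332322/0.325391 = 1.02130 mg/L.

1.021 mg/L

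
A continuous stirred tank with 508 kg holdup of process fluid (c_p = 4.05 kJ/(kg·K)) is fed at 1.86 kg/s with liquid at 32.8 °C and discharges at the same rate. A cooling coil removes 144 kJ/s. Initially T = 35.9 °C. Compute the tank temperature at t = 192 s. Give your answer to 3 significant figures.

Energy balance: M c_p dT/dt = ṁ c_p (T_in − T) − 144.
τ = M/ṁ = 273.12 s; T_ss = T_in − Q̇/(ṁ c_p) = 32.8 − 144/(1.86·4.05) = 13.684 °C.
Integrating: T(t) = T_ss + (T₀ − T_ss) e^(−t/τ).
T(192) = 13.684 + (22.216)·e^(−192/273.12) = 13.684 + (22.216)·0.49510 = 24.683 °C.

24.7 °C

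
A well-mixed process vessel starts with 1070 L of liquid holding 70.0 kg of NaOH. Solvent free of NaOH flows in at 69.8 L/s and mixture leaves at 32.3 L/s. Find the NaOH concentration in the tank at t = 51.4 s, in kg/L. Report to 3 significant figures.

0.00962 kg/L

Total volume: dV/dt = Q_in − Q_out = 37.500 L/s, so V(t) = 1070 + 37.500 t and V(51.4) = 2997.5 L.
No NaOH enters, so dm/dt = −Q_out · (m/V).
Separate: dm/m = −Q_out dt/V(t) ⇒ ln(m/m₀) = −(Q_out/(Q_in−Q_out)) ln(V/V₀).
m = m₀ (V₀/V)^(Q_out/(Q_in−Q_out)) = 70.0 × (1070/2997.5)^(0.86133) = 28.824 kg.
C = m/V = 28.824/2997.5 = 0.0096161 kg/L.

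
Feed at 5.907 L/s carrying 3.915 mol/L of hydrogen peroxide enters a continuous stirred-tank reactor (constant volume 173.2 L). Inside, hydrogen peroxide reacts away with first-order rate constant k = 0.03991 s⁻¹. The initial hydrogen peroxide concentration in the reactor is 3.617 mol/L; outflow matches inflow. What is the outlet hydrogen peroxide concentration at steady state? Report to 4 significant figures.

1.804 mol/L

Species balance: V dC/dt = Q C_in − Q C − k V C.
At steady state: 0 = Q C_in − (Q + kV) C_ss, so C_ss = Q C_in/(Q + kV).
C_ss = 5.907·3.915/(5.907 + 0.03991·173.2) = 23.1259/12.8194 = 1.80398 mol/L.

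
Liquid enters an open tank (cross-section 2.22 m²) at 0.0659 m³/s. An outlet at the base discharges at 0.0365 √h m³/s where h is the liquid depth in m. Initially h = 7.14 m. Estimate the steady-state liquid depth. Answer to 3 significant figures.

3.26 m

A dh/dt = Q_in − 0.0365 √h. Steady state requires inflow = outflow:
Q_in = 0.0365 √h_ss ⇒ √h_ss = 0.0659/0.0365 = 1.8055.
h_ss = 1.8055² = 3.2598 m. (Since h₀ = 7.14 m > h_ss, the level will fall toward this value.)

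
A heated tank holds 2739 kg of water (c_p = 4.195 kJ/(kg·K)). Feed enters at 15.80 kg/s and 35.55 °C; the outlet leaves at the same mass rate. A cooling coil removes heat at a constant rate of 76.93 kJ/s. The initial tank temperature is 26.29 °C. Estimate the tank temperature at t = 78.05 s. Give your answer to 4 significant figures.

29.23 °C

M c_p dT/dt = ṁ c_p (T_in − T) − Q̇.
τ = M/ṁ = 173.354 s; T_ss = T_in − Q̇/(ṁ c_p) = 35.55 − 76.93/(15.80·4.195) = 34.3893 °C.
Solution: T(t) = T_ss + (T₀ − T_ss) e^(−t/τ).
T(78.05) = 34.3893 + (-8.09934)·e^(−78.05/173.354) = 34.3893 + (-8.09934)·0.637479 = 29.2262 °C.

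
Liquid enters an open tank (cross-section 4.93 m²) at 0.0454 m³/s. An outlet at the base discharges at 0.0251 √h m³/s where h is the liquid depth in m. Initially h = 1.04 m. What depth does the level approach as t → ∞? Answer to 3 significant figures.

3.27 m

A dh/dt = Q_in − 0.0251 √h. Steady state requires inflow = outflow:
Q_in = 0.0251 √h_ss ⇒ √h_ss = 0.0454/0.0251 = 1.8088.
h_ss = 1.8088² = 3.2716 m. (Since h₀ = 1.04 m < h_ss, the level will rise toward this value.)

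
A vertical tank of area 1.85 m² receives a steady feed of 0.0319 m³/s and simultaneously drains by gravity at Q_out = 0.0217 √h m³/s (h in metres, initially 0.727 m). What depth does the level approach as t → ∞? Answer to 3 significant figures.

Mass balance (ρ constant): A dh/dt = Q_in − 0.0217 √h. At steady state dh/dt = 0:
Q_in = 0.0217 √h_ss ⇒ √h_ss = 0.0319/0.0217 = 1.4700.
h_ss = 1.4700² = 2.1610 m. (Since h₀ = 0.727 m < h_ss, the level will rise toward this value.)

2.16 m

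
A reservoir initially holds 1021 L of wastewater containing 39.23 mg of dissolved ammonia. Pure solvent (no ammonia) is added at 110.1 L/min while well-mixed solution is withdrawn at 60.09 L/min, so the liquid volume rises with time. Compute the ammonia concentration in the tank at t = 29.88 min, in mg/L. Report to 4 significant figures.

Let m(t) be the amount of ammonia. Volume: V(t) = V₀ + (Q_in − Q_out) t = 1021 + 50.0100 t; V(29.88) = 2515.30 L.
Species balance (pure solvent in): dm/dt = −Q_out · m/V(t).
dm/m = −Q_out dt/(V₀ + 50.0100 t); integrating gives ln(m/m₀) = −(Q_out/(Q_in−Q_out)) ln(V/V₀).
m = m₀ (V₀/V)^(Q_out/(Q_in−Q_out)) = 39.23 × (1021/2515.30)^(1.20156) = 13.2779 mg.
C = m/V = 13.2779/2515.30 = 0.00527888 mg/L.

0.005279 mg/L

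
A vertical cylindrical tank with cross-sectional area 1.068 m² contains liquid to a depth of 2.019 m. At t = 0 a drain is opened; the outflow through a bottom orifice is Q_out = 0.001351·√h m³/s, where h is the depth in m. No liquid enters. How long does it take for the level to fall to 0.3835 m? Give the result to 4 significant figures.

Mass balance (ρ constant): A dh/dt = −0.001351 √h.
∫ h^(−1/2) dh = −(0.001351/A) ∫ dt, giving 2√h = 2√h₀ − (0.001351/A) t.
t = 2A(√h₀ − √h)/0.001351 = 2·1.068·(√2.019 − √0.3835)/0.001351
  = 2.13600 × (1.42092 − 0.619274) / 0.001351 = 1267.44 s.

1267 s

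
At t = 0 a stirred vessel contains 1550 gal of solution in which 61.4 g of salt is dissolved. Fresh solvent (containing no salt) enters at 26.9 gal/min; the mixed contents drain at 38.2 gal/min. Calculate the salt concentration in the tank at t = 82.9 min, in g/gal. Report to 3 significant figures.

Total volume: dV/dt = Q_in − Q_out = -11.300 gal/min, so V(t) = 1550 − 11.300 t and V(82.9) = 613.23 gal.
No salt enters, so dm/dt = −Q_out · (m/V).
dm/m = −Q_out dt/(V₀ − 11.300 t); integrating gives ln(m/m₀) = −(Q_out/(Q_in−Q_out)) ln(V/V₀).
m = m₀ (V₀/V)^(Q_out/(Q_in−Q_out)) = 61.4 × (1550/613.23)^(-3.3805) = 2.6718 g.
C = m/V = 2.6718/613.23 = 0.0043569 g/gal.

0.00436 g/gal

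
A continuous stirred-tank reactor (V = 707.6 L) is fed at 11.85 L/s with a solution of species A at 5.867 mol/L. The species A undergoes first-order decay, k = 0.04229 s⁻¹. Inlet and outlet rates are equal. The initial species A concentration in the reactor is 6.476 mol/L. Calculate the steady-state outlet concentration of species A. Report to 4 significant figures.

Species balance: V dC/dt = Q C_in − Q C − k V C.
At steady state: 0 = Q C_in − (Q + kV) C_ss, so C_ss = Q C_in/(Q + kV).
C_ss = 11.85·5.867/(11.85 + 0.04229·707.6) = 69.5239/41.7744 = 1.66427 mol/L.

1.664 mol/L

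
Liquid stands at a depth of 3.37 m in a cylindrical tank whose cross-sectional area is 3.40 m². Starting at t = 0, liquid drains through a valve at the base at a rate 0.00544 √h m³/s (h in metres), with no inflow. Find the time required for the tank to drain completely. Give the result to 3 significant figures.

With no inflow, A dh/dt = −0.00544 √h.
This is separable: 2 d(√h)/dt = −0.00544/A, so √h = √h₀ − (0.00544/(2A)) t.
Set h = 0: 2√h₀ = (0.00544/A) t_empty ⇒ t_empty = 2A√h₀/0.00544.
t_empty = 2·3.40·√3.37/0.00544 = 6.8000·1.8358/0.00544 = 2294.7 s.

2290 s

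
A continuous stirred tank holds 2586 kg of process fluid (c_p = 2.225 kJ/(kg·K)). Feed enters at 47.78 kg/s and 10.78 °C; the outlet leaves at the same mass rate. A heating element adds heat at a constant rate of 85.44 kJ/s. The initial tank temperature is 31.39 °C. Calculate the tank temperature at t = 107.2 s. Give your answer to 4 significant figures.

14.32 °C

Energy balance: M c_p dT/dt = ṁ c_p (T_in − T) + 85.44.
Rearrange: dT/dt = (T_ss − T)/τ with τ = M/ṁ = 54.1231 s and T_ss = T_in + Q̇/(ṁ c_p) = 11.5837 °C.
T approaches T_ss exponentially: T(t) = T_ss + (T₀ − T_ss) e^(−t/τ).
T(107.2) = 11.5837 + (19.8063)·e^(−107.2/54.1231) = 11.5837 + (19.8063)·0.137977 = 14.3165 °C.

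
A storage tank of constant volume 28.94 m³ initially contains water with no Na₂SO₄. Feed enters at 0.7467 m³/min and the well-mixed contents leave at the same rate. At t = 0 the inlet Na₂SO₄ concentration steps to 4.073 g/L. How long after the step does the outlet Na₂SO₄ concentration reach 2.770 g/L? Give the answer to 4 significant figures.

44.17 min

Species balance: V dC/dt = Q(C_in − C) ⇒ τ = V/Q = 38.7572 min.
C(t) = C_in + (C₀ − C_in) e^(−t/τ). Set C = 2.770 and solve for t:
e^(−t/τ) = (C − C_in)/(C₀ − C_in) = (2.770 − 4.073)/(0 − 4.073) = 0.319912
t = −τ ln(…) = 38.7572 × 1.13971 = 44.1720 min.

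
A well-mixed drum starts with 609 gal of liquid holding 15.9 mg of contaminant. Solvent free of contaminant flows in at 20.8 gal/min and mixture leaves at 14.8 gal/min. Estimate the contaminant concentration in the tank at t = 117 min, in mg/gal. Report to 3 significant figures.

0.00183 mg/gal

Total volume: dV/dt = Q_in − Q_out = 6.0000 gal/min, so V(t) = 609 + 6.0000 t and V(117) = 1311.0 gal.
Species balance (pure solvent in): dm/dt = −Q_out · m/V(t).
Separate: dm/m = −Q_out dt/V(t) ⇒ ln(m/m₀) = −(Q_out/(Q_in−Q_out)) ln(V/V₀).
m = m₀ (V₀/V)^(Q_out/(Q_in−Q_out)) = 15.9 × (609/1311.0)^(2.4667) = 2.3990 mg.
C = m/V = 2.3990/1311.0 = 0.0018299 mg/gal.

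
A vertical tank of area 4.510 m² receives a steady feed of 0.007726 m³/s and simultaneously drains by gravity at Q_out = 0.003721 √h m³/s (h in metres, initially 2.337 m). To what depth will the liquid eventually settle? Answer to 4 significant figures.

4.311 m

Level balance: A dh/dt = 0.007726 − 0.003721 √h. Setting dh/dt = 0:
Q_in = 0.003721 √h_ss ⇒ √h_ss = 0.007726/0.003721 = 2.07632.
h_ss = 2.07632² = 4.31112 m. (Since h₀ = 2.337 m < h_ss, the level will rise toward this value.)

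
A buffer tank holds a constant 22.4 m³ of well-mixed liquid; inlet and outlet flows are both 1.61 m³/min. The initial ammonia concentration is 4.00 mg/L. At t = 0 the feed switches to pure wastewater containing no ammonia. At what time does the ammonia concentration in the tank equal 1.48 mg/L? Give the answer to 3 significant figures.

Species balance on the tank: V dC/dt = Q(C_in − C), so τ = V/Q = 13.913 min.
C(t) = C_in + (C₀ − C_in) e^(−t/τ). Set C = 1.48 and solve for t:
e^(−t/τ) = (C − C_in)/(C₀ − C_in) = (1.48 − 0)/(4.00 − 0) = 0.37000
t = −τ ln(…) = 13.913 × 0.99425 = 13.833 min.

13.8 min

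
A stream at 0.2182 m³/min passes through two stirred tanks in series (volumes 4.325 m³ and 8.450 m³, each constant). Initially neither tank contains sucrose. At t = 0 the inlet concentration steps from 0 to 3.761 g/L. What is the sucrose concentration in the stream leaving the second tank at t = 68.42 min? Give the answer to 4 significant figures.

Time constants: τᵢ = Vᵢ/Q for each well-mixed tank.
τ₁ = 4.325/0.2182 = 19.8213 min; τ₂ = 8.450/0.2182 = 38.7259 min.
Solving the cascade with C₁(0)=C₂(0)=0 gives C₂(t) = C_in[1 − (τ₁ e^(−t/τ₁) − τ₂ e^(−t/τ₂))/(τ₁ − τ₂)].
At t = 68.42: e^(−t/τ₁) = 0.0316870, e^(−t/τ₂) = 0.170883.
C₂ = 3.761·[1 − (19.8213·0.0316870 − 38.7259·0.170883)/(-18.9047)] = 3.761·0.683172 = 2.56941 g/L.

2.569 g/L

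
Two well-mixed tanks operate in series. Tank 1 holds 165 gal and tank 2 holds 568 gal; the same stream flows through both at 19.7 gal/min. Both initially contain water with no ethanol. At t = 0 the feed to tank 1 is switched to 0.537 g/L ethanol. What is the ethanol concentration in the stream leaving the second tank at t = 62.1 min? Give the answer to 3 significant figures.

0.449 g/L

Species balance on tank i: dCᵢ/dt = (Cᵢ₋₁ − Cᵢ)/τᵢ with τᵢ = Vᵢ/Q.
τ₁ = 165/19.7 = 8.3756 min; τ₂ = 568/19.7 = 28.832 min.
Solving the cascade with C₁(0)=C₂(0)=0 gives C₂(t) = C_in[1 − (τ₁ e^(−t/τ₁) − τ₂ e^(−t/τ₂))/(τ₁ − τ₂)].
At t = 62.1: e^(−t/τ₁) = 0.00060254, e^(−t/τ₂) = 0.11604.
C₂ = 0.537·[1 − (8.3756·0.00060254 − 28.832·0.11604)/(-20.457)] = 0.537·0.83670 = 0.44931 g/L.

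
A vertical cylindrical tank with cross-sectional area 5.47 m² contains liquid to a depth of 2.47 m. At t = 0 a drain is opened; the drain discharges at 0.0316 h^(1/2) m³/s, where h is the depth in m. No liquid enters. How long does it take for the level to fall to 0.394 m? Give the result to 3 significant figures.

327 s

Accumulation of liquid (constant cross-section A): A dh/dt = −0.0316 √h.
∫ h^(−1/2) dh = −(0.0316/A) ∫ dt, giving 2√h = 2√h₀ − (0.0316/A) t.
t = 2A(√h₀ − √h)/0.0316 = 2·5.47·(√2.47 − √0.394)/0.0316
  = 10.940 × (1.5716 − 0.62769) / 0.0316 = 326.79 s.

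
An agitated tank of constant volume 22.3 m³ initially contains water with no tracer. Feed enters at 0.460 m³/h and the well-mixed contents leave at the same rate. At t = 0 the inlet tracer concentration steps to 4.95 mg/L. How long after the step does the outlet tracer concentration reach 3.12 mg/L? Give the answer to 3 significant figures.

48.2 h

Species balance: V dC/dt = Q(C_in − C) ⇒ τ = V/Q = 48.478 h.
C(t) = C_in + (C₀ − C_in) e^(−t/τ). Set C = 3.12 and solve for t:
e^(−t/τ) = (C − C_in)/(C₀ − C_in) = (3.12 − 4.95)/(0 − 4.95) = 0.36970
t = −τ ln(…) = 48.478 × 0.99507 = 48.239 h.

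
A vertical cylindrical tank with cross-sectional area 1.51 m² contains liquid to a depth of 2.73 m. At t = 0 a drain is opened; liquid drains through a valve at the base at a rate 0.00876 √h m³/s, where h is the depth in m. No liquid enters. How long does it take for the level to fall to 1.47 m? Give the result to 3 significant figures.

152 s

Volume balance on the tank: A dh/dt = −0.00876 √h.
Separate and integrate: 2(√h − √h₀) = −(0.00876/A) t.
t = 2A(√h₀ − √h)/0.00876 = 2·1.51·(√2.73 − √1.47)/0.00876
  = 3.0200 × (1.6523 − 1.2124) / 0.00876 = 151.63 s.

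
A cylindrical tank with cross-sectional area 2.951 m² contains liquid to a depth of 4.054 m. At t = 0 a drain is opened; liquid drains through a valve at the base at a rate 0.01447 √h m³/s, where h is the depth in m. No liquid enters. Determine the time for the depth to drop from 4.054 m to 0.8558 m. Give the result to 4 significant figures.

With no inflow, A dh/dt = −0.01447 √h.
∫ h^(−1/2) dh = −(0.01447/A) ∫ dt, giving 2√h = 2√h₀ − (0.01447/A) t.
t = 2A(√h₀ − √h)/0.01447 = 2·2.951·(√4.054 − √0.8558)/0.01447
  = 5.90200 × (2.01345 − 0.925095) / 0.01447 = 443.919 s.

443.9 s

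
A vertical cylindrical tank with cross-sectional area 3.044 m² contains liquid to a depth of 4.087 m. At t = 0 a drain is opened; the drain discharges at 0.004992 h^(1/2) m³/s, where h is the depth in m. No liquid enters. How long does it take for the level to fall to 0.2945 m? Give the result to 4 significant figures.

1804 s

With no inflow, A dh/dt = −0.004992 √h.
This is separable: 2 d(√h)/dt = −0.004992/A, so √h = √h₀ − (0.004992/(2A)) t.
t = 2A(√h₀ − √h)/0.004992 = 2·3.044·(√4.087 − √0.2945)/0.004992
  = 6.08800 × (2.02163 − 0.542679) / 0.004992 = 1803.66 s.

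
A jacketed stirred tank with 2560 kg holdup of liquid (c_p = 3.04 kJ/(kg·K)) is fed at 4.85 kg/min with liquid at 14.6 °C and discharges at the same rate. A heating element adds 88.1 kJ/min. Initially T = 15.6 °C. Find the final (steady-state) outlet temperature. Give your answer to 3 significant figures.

Unsteady energy balance on the tank contents: M c_p dT/dt = ṁ c_p (T_in − T) + 88.1.
At steady state dT/dt = 0 ⇒ T_ss = T_in + Q̇/(ṁ c_p) = 14.6 + 88.1/(4.85·3.04) = 20.575 °C.

20.6 °C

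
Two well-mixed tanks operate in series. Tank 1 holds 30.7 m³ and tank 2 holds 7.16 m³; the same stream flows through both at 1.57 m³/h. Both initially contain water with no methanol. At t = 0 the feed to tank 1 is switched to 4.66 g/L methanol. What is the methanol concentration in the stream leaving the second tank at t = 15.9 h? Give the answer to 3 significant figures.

2.01 g/L

Time constants: τᵢ = Vᵢ/Q for each well-mixed tank.
τ₁ = 30.7/1.57 = 19.554 h; τ₂ = 7.16/1.57 = 4.5605 h.
Solving the cascade with C₁(0)=C₂(0)=0 gives C₂(t) = C_in[1 − (τ₁ e^(−t/τ₁) − τ₂ e^(−t/τ₂))/(τ₁ − τ₂)].
At t = 15.9: e^(−t/τ₁) = 0.44347, e^(−t/τ₂) = 0.030609.
C₂ = 4.66·[1 − (19.554·0.44347 − 4.5605·0.030609)/(14.994)] = 4.66·0.43095 = 2.0082 g/L.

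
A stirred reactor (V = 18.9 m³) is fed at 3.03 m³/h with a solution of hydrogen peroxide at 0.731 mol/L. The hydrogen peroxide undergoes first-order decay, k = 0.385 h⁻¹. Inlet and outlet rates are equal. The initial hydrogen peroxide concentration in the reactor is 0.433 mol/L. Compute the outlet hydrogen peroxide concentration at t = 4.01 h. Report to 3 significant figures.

V dC/dt = Q(C_in − C) − k V C.
dC/dt = (Q/V) C_in − (Q/V + k) C; effective rate a = Q/V + k = 0.16032 + 0.385 = 0.54532 h⁻¹.
C_ss = Q C_in/(Q + kV) = 0.21491 mol/L; C(t) = C_ss + (C₀ − C_ss) e^(−a t).
C(4.01) = 0.21491 + (0.21809)·e^(−0.54532·4.01) = 0.21491 + (0.21809)·0.11228 = 0.23939 mol/L.

0.239 mol/L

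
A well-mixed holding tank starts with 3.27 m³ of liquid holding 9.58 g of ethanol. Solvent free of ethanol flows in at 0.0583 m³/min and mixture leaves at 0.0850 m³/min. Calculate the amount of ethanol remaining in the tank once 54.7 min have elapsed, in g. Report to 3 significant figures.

Total volume: dV/dt = Q_in − Q_out = -0.026700 m³/min, so V(t) = 3.27 − 0.026700 t and V(54.7) = 1.8095 m³.
Species balance (pure solvent in): dm/dt = −Q_out · m/V(t).
dm/m = −Q_out dt/(V₀ − 0.026700 t); integrating gives ln(m/m₀) = −(Q_out/(Q_in−Q_out)) ln(V/V₀).
m = m₀ (V₀/V)^(Q_out/(Q_in−Q_out)) = 9.58 × (3.27/1.8095)^(-3.1835) = 1.4563 g.

1.46 g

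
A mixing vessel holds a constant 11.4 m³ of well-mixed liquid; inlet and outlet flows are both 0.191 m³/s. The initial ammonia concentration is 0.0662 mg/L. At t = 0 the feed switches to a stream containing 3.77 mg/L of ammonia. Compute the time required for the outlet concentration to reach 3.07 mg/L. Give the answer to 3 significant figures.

Species balance: V dC/dt = Q(C_in − C) ⇒ τ = V/Q = 59.686 s.
C(t) = C_in + (C₀ − C_in) e^(−t/τ). Set C = 3.07 and solve for t:
e^(−t/τ) = (C − C_in)/(C₀ − C_in) = (3.07 − 3.77)/(0.0662 − 3.77) = 0.18900
t = −τ ln(…) = 59.686 × 1.6660 = 99.439 s.

99.4 s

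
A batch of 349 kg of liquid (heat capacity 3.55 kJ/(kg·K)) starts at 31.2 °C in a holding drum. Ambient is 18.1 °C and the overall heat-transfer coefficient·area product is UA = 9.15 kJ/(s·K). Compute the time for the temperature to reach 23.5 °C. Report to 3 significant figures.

120 s

M c_p dT/dt = −UA(T − T_amb).
τ = M c_p/UA = 135.40 s; T_ss = T_amb = 18.100 °C.
T(t) = T_ss + (T₀ − T_ss)e^(−t/τ); set T = 23.5:
t = −τ ln[(T − T_ss)/(T₀ − T_ss)] = −135.40 · ln(0.41221) = 120.00 s.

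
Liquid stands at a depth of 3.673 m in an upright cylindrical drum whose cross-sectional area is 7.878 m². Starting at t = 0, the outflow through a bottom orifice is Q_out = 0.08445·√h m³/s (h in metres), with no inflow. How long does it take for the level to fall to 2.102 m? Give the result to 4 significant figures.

Unsteady balance on liquid volume: A dh/dt = −0.08445 √h.
Separate and integrate: 2(√h − √h₀) = −(0.08445/A) t.
t = 2A(√h₀ − √h)/0.08445 = 2·7.878·(√3.673 − √2.102)/0.08445
  = 15.7560 × (1.91651 − 1.44983) / 0.08445 = 87.0693 s.

87.07 s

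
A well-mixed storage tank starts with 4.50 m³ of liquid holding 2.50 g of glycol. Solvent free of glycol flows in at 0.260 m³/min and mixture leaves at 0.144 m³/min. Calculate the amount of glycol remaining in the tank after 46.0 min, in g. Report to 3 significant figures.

0.947 g

Total volume: dV/dt = Q_in − Q_out = 0.11600 m³/min, so V(t) = 4.50 + 0.11600 t and V(46.0) = 9.8360 m³.
Solute balance: dm/dt = 0 − Q_out C = −Q_out m/V(t).
dm/m = −Q_out dt/(V₀ + 0.11600 t); integrating gives ln(m/m₀) = −(Q_out/(Q_in−Q_out)) ln(V/V₀).
m = m₀ (V₀/V)^(Q_out/(Q_in−Q_out)) = 2.50 × (4.50/9.8360)^(1.2414) = 0.94702 g.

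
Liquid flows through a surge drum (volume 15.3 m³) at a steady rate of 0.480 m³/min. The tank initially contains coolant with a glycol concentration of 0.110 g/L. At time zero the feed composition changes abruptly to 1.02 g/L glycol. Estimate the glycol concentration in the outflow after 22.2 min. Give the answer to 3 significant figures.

Accumulation = in − out for the solute gives V dC/dt = Q(C_in − C).
Time constant τ = V/Q = 15.3/0.480 = 31.875 min.
Solution: C(t) = C_in + (C₀ − C_in) e^(−t/τ).
C(22.2) = 1.02 + (0.110 − 1.02)·e^(−22.2/31.875) = 1.02 + (-0.91000)·0.49834 = 0.56651 g/L.

0.567 g/L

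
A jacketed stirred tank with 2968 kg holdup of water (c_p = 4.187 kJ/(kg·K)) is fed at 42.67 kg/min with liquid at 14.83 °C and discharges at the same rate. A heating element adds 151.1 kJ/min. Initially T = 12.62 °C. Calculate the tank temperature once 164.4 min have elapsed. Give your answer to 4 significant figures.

15.39 °C

M c_p dT/dt = ṁ c_p (T_in − T) + Q̇.
Rearrange: dT/dt = (T_ss − T)/τ with τ = M/ṁ = 69.5571 min and T_ss = T_in + Q̇/(ṁ c_p) = 15.6757 °C.
This is linear first-order; T(t) = T_ss + (T₀ − T_ss) e^(−t/τ).
T(164.4) = 15.6757 + (-3.05574)·e^(−164.4/69.5571) = 15.6757 + (-3.05574)·0.0940878 = 15.3882 °C.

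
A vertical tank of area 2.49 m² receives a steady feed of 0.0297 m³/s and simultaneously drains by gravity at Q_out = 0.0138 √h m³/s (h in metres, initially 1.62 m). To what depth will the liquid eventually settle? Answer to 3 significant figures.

4.63 m

A dh/dt = Q_in − 0.0138 √h. Steady state requires inflow = outflow:
Q_in = 0.0138 √h_ss ⇒ √h_ss = 0.0297/0.0138 = 2.1522.
h_ss = 2.1522² = 4.6319 m. (Since h₀ = 1.62 m < h_ss, the level will rise toward this value.)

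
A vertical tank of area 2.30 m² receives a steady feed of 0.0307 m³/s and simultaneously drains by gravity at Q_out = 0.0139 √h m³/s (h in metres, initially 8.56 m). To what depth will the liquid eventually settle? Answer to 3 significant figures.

A dh/dt = Q_in − 0.0139 √h. Steady state requires inflow = outflow:
Q_in = 0.0139 √h_ss ⇒ √h_ss = 0.0307/0.0139 = 2.2086.
h_ss = 2.2086² = 4.8781 m. (Since h₀ = 8.56 m > h_ss, the level will fall toward this value.)

4.88 m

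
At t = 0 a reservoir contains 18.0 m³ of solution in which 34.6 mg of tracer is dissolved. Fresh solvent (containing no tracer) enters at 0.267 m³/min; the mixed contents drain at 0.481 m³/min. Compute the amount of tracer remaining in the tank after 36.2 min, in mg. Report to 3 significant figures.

Let m(t) be the amount of tracer. Volume: V(t) = V₀ + (Q_in − Q_out) t = 18.0 − 0.21400 t; V(36.2) = 10.253 m³.
No tracer enters, so dm/dt = −Q_out · (m/V).
Separate: dm/m = −Q_out dt/V(t) ⇒ ln(m/m₀) = −(Q_out/(Q_in−Q_out)) ln(V/V₀).
m = m₀ (V₀/V)^(Q_out/(Q_in−Q_out)) = 34.6 × (18.0/10.253)^(-2.2477) = 9.7660 mg.

9.77 mg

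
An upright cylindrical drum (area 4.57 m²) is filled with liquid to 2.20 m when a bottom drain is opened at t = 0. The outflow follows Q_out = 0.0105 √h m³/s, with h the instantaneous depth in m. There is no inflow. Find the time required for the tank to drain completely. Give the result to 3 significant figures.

With no inflow, A dh/dt = −0.0105 √h.
Separate and integrate: 2(√h − √h₀) = −(0.0105/A) t.
Set h = 0: 2√h₀ = (0.0105/A) t_empty ⇒ t_empty = 2A√h₀/0.0105.
t_empty = 2·4.57·√2.20/0.0105 = 9.1400·1.4832/0.0105 = 1291.1 s.

1290 s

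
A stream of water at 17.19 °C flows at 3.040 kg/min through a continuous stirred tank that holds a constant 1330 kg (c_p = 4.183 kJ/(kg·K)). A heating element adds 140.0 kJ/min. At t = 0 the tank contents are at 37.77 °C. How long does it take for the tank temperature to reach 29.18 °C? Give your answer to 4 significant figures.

996.8 min

M c_p dT/dt = ṁ c_p (T_in − T) + Q̇.
τ = M/ṁ = 437.500 min; T_ss = T_in + Q̇/(ṁ c_p) = 28.1995 °C.
T(t) = T_ss + (T₀ − T_ss) e^(−t/τ). Set T = 29.18:
e^(−t/τ) = (29.18 − 28.1995)/(37.77 − 28.1995) = 0.102453
t = −437.500 · ln(0.102453) = 996.780 min.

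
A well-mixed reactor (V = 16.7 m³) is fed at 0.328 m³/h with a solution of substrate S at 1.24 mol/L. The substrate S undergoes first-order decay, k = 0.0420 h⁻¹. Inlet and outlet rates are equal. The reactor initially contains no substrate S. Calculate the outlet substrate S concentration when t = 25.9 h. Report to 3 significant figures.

V dC/dt = Q(C_in − C) − k V C.
dC/dt = (Q/V) C_in − (Q/V + k) C; effective rate a = Q/V + k = 0.019641 + 0.0420 = 0.061641 h⁻¹.
C_ss = Q C_in/(Q + kV) = 0.39510 mol/L; C(t) = C_ss + (C₀ − C_ss) e^(−a t).
C(25.9) = 0.39510 + (-0.39510)·e^(−0.061641·25.9) = 0.39510 + (-0.39510)·0.20261 = 0.31505 mol/L.

0.315 mol/L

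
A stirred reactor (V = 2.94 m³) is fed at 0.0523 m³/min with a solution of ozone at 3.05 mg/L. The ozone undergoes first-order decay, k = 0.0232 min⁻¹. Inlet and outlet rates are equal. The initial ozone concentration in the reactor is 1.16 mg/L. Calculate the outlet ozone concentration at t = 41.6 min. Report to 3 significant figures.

1.29 mg/L

Species balance: V dC/dt = Q C_in − Q C − k V C.
dC/dt = (Q/V) C_in − (Q/V + k) C; effective rate a = Q/V + k = 0.017789 + 0.0232 = 0.040989 min⁻¹.
C_ss = Q C_in/(Q + kV) = 1.3237 mg/L; C(t) = C_ss + (C₀ − C_ss) e^(−a t).
C(41.6) = 1.3237 + (-0.16369)·e^(−0.040989·41.6) = 1.3237 + (-0.16369)·0.18175 = 1.2939 mg/L.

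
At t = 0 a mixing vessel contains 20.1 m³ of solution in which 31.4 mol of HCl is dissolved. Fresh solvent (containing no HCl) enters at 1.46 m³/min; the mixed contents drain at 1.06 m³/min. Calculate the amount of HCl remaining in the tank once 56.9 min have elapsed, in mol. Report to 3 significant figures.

Let m(t) be the amount of HCl. Volume: V(t) = V₀ + (Q_in − Q_out) t = 20.1 + 0.40000 t; V(56.9) = 42.860 m³.
Solute balance: dm/dt = 0 − Q_out C = −Q_out m/V(t).
dm/m = −Q_out dt/(V₀ + 0.40000 t); integrating gives ln(m/m₀) = −(Q_out/(Q_in−Q_out)) ln(V/V₀).
m = m₀ (V₀/V)^(Q_out/(Q_in−Q_out)) = 31.4 × (20.1/42.860)^(2.6500) = 4.2214 mol.

4.22 mol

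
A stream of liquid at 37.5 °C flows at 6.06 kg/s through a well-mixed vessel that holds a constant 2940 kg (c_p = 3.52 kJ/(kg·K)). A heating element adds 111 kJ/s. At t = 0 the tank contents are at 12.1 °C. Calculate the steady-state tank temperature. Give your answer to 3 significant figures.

42.7 °C

First-law balance (no shaft work): M c_p dT/dt = ṁ c_p (T_in − T) + 111.
At steady state dT/dt = 0 ⇒ T_ss = T_in + Q̇/(ṁ c_p) = 37.5 + 111/(6.06·3.52) = 42.704 °C.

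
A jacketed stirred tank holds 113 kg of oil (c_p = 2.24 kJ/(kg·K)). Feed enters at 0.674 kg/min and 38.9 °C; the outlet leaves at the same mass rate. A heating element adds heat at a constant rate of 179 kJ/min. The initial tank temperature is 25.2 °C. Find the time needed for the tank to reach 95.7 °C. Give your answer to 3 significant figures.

128 min

M c_p dT/dt = ṁ c_p (T_in − T) + Q̇.
τ = M/ṁ = 167.66 min; T_ss = T_in + Q̇/(ṁ c_p) = 157.46 °C.
T(t) = T_ss + (T₀ − T_ss) e^(−t/τ). Set T = 95.7:
e^(−t/τ) = (95.7 − 157.46)/(25.2 − 157.46) = 0.46697
t = −167.66 · ln(0.46697) = 127.67 min.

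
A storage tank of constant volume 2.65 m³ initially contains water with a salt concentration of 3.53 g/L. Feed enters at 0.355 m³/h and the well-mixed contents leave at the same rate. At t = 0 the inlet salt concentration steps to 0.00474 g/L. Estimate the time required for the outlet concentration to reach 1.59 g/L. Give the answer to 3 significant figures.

5.97 h

Species balance: V dC/dt = Q(C_in − C) ⇒ τ = V/Q = 7.4648 h.
C(t) = C_in + (C₀ − C_in) e^(−t/τ). Set C = 1.59 and solve for t:
e^(−t/τ) = (C − C_in)/(C₀ − C_in) = (1.59 − 0.00474)/(3.53 − 0.00474) = 0.44969
t = −τ ln(…) = 7.4648 × 0.79921 = 5.9659 h.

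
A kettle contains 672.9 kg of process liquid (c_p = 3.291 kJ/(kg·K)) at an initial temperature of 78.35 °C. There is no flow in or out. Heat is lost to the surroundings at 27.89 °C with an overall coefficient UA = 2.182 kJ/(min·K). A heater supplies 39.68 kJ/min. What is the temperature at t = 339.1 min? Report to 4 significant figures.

69.18 °C

Unsteady energy balance on the tank contents: M c_p dT/dt = −UA(T − T_amb) + Q̇.
dT/dt = (T_ss − T)/τ with T_ss = T_amb + Q̇/UA = 27.89 + 39.68/2.182 = 46.0752 °C, τ = M c_p/UA = 672.9·3.291/2.182 = 1014.90 min.
This is linear first-order; T(t) = T_ss + (T₀ − T_ss) e^(−t/τ).
T(339.1) = 46.0752 + (32.2748)·0.715967 = 69.1829 °C.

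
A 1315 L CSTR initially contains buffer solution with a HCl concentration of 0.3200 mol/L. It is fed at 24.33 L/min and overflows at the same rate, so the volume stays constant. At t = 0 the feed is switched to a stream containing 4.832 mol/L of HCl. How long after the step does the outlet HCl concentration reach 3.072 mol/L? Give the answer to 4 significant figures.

Species balance: V dC/dt = Q(C_in − C) ⇒ τ = V/Q = 54.0485 min.
C(t) = C_in + (C₀ − C_in) e^(−t/τ). Set C = 3.072 and solve for t:
e^(−t/τ) = (C − C_in)/(C₀ − C_in) = (3.072 − 4.832)/(0.3200 − 4.832) = 0.390071
t = −τ ln(…) = 54.0485 × 0.941427 = 50.8827 min.

50.88 min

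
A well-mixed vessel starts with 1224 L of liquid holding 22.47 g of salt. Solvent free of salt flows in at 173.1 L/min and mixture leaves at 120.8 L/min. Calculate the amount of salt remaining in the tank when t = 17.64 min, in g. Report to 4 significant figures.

6.139 g

Total volume: dV/dt = Q_in − Q_out = 52.3000 L/min, so V(t) = 1224 + 52.3000 t and V(17.64) = 2146.57 L.
Solute balance: dm/dt = 0 − Q_out C = −Q_out m/V(t).
dm/m = −Q_out dt/(V₀ + 52.3000 t); integrating gives ln(m/m₀) = −(Q_out/(Q_in−Q_out)) ln(V/V₀).
m = m₀ (V₀/V)^(Q_out/(Q_in−Q_out)) = 22.47 × (1224/2146.57)^(2.30975) = 6.13913 g.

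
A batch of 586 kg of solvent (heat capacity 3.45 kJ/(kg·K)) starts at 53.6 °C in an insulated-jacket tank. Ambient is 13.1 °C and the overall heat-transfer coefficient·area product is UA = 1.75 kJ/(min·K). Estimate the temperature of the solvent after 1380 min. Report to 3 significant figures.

Lumped-capacitance energy balance: M c_p dT/dt = UA(T_amb − T).
dT/dt = (T_ss − T)/τ with T_ss = T_amb = 13.100 °C, τ = M c_p/UA = 586·3.45/1.75 = 1155.3 min.
This is linear first-order; T(t) = T_ss + (T₀ − T_ss) e^(−t/τ).
T(1380) = 13.100 + (40.500)·0.30284 = 25.365 °C.

25.4 °C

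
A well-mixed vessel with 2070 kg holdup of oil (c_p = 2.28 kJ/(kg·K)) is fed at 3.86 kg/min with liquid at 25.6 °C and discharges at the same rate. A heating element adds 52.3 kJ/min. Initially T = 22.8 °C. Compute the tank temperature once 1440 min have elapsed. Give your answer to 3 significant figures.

M c_p dT/dt = ṁ c_p (T_in − T) + Q̇.
τ = M/ṁ = 536.27 min; T_ss = T_in + Q̇/(ṁ c_p) = 25.6 + 52.3/(3.86·2.28) = 31.543 °C.
Solution: T(t) = T_ss + (T₀ − T_ss) e^(−t/τ).
T(1440) = 31.543 + (-8.7426)·e^(−1440/536.27) = 31.543 + (-8.7426)·0.068206 = 30.946 °C.

30.9 °C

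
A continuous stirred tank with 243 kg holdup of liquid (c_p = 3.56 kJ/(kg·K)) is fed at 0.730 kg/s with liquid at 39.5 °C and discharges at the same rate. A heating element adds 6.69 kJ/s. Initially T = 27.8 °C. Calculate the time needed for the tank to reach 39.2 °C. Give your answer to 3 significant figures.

533 s

First-law balance (no shaft work): M c_p dT/dt = ṁ c_p (T_in − T) + 6.69.
τ = M/ṁ = 332.88 s; T_ss = T_in + Q̇/(ṁ c_p) = 42.074 °C.
T(t) = T_ss + (T₀ − T_ss) e^(−t/τ). Set T = 39.2:
e^(−t/τ) = (39.2 − 42.074)/(27.8 − 42.074) = 0.20136
t = −332.88 · ln(0.20136) = 533.49 s.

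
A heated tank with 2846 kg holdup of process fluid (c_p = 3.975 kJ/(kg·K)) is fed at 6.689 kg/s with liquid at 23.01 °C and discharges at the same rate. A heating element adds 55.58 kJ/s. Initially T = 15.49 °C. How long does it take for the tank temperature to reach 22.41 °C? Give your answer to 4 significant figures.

First-law balance (no shaft work): M c_p dT/dt = ṁ c_p (T_in − T) + 55.58.
τ = M/ṁ = 425.475 s; T_ss = T_in + Q̇/(ṁ c_p) = 25.1004 °C.
T(t) = T_ss + (T₀ − T_ss) e^(−t/τ). Set T = 22.41:
e^(−t/τ) = (22.41 − 25.1004)/(15.49 − 25.1004) = 0.279943
t = −425.475 · ln(0.279943) = 541.701 s.

541.7 s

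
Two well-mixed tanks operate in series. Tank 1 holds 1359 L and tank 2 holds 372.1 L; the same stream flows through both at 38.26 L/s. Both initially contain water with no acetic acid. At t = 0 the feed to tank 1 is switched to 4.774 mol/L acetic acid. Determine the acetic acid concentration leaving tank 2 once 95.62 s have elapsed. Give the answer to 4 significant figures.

Time constants: τᵢ = Vᵢ/Q for each well-mixed tank.
τ₁ = 1359/38.26 = 35.5201 s; τ₂ = 372.1/38.26 = 9.72556 s.
Solving the cascade with C₁(0)=C₂(0)=0 gives C₂(t) = C_in[1 − (τ₁ e^(−t/τ₁) − τ₂ e^(−t/τ₂))/(τ₁ − τ₂)].
At t = 95.62: e^(−t/τ₁) = 0.0677457, e^(−t/τ₂) = 5.37148e-05.
C₂ = 4.774·[1 − (35.5201·0.0677457 − 9.72556·5.37148e-05)/(25.7946)] = 4.774·0.906732 = 4.32874 mol/L.

4.329 mol/L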